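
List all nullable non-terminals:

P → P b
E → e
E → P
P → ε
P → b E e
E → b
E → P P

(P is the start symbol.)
{ 'E', 'P' }

ε-productions: P → ε
So P is immediately nullable.
E → P: every symbol on the right is nullable, so E is nullable too.
Every non-terminal is now nullable.
Nullable = { 'E', 'P' }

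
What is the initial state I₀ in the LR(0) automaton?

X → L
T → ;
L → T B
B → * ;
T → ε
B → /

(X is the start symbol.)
First, augment the grammar with X' → X
I₀ = CLOSURE({ [X' → . X] }):
  [X' → . X] has the dot before X: add [X → . L]
  [X → . L] has the dot before L: add [L → . T B]
  [L → . T B] has the dot before T: add [T → . ;], [T → .]
No further items can be added.

I₀ = { [L → . T B], [T → . ;], [T → .], [X → . L], [X' → . X] }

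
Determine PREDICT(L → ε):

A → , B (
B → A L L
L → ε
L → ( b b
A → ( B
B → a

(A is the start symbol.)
{ $, '(' }

PREDICT(L → ε) = (FIRST(RHS) \ {ε}) ∪ (FOLLOW(L) if ε ∈ FIRST(RHS), i.e. RHS ⇒* ε)
The right-hand side is ε (FIRST(ε) = { ε }), so the predict set is FOLLOW(L) = { $, '(' }
PREDICT(L → ε) = { $, '(' }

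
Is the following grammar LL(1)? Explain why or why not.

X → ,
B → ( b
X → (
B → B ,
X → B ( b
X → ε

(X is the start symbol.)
Relevant sets:
  FIRST(B) = { '(' }
  FOLLOW(X) = { $ }

For X:
  PREDICT(X → ',') = { ',' }
  PREDICT(X → '(') = { '(' }
  PREDICT(X → B '(' b) = { '(' }
  PREDICT(X → ε) = { $ }
For B:
  PREDICT(B → '(' b) = { '(' }
  PREDICT(B → B ',') = { '(' }

Conflict found: Predict set conflict for X: { '(' }
The grammar is NOT LL(1).

Answer: No. Predict set conflict for X: { '(' }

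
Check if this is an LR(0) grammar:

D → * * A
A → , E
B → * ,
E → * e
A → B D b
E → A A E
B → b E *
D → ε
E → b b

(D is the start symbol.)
Augment with D' → D and build the canonical LR(0) collection (I0 = CLOSURE({[D' → . D]}), then GOTO on every symbol after a dot until no new states appear). It has 22 states:
  I0: { [D → . * * A], [D → .], [D' → . D] }  — shift, reduce
  I1: { [D → * . * A] }  — shift
  I2: { [D' → D .] }  — accept
  I3: { [A → . , E], [A → . B D b], [B → . * ,], [B → . b E *], [D → * * . A] }  — shift
  I4: { [B → * . ,] }  — shift
  I5: { [A → , . E], [A → . , E], [A → . B D b], [B → . * ,], [B → . b E *], [E → . * e], [E → . A A E], [E → . b b] }  — shift
  I6: { [D → * * A .] }  — reduce
  I7: { [A → B . D b], [D → . * * A], [D → .] }  — shift, reduce
  I8: { [A → . , E], [A → . B D b], [B → . * ,], [B → . b E *], [B → b . E *], [E → . * e], [E → . A A E], [E → . b b] }  — shift
  I9: { [B → * . ,], [E → * . e] }  — shift
  I10: { [A → . , E], [A → . B D b], [B → . * ,], [B → . b E *], [E → A . A E] }  — shift
  I11: { [B → b E . *] }  — shift
  I12: { [A → . , E], [A → . B D b], [B → . * ,], [B → . b E *], [B → b . E *], [E → . * e], [E → . A A E], [E → . b b], [E → b . b] }  — shift
  I13: { [A → . , E], [A → . B D b], [B → . * ,], [B → . b E *], [B → b . E *], [E → . * e], [E → . A A E], [E → . b b], [E → b . b], [E → b b .] }  — shift, reduce
  I14: { [B → b E * .] }  — reduce
  I15: { [A → . , E], [A → . B D b], [B → . * ,], [B → . b E *], [E → . * e], [E → . A A E], [E → . b b], [E → A A . E] }  — shift
  I16: { [E → A A E .] }  — reduce
  I17: { [B → * , .] }  — reduce
  I18: { [E → * e .] }  — reduce
  I19: { [A → B D . b] }  — shift
  I20: { [A → B D b .] }  — reduce
  I21: { [A → , E .] }  — reduce

Conflict in state I0:
  Shift-reduce conflict between [D → .] and [D → . * * A]
So the grammar is NOT LR(0).

Answer: No. Shift-reduce conflict between [D → .] and [D → . * * A]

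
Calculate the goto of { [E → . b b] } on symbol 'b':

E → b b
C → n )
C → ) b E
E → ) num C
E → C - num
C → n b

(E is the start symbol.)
{ [E → b . b] }

GOTO(I, 'b') = CLOSURE({ [A → αX.β] : [A → α.Xβ] ∈ I, X = 'b' })

Items with dot before 'b', with the dot advanced:
  [E → . b b] → [E → b . b]
Closure adds nothing (no advanced item has the dot before a non-terminal).

GOTO = { [E → b . b] }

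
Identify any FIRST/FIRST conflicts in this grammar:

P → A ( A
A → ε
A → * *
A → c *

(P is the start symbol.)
No FIRST/FIRST conflicts.

A FIRST/FIRST conflict occurs when two productions N → α and N → β for the same non-terminal have FIRST(α) ∩ FIRST(β) ≠ ∅ (with ε ∈ FIRST of a nullable right-hand side, so two nullable alternatives also conflict).

Productions for A:
  A → ε: FIRST = { ε }
  A → * *: FIRST = { '*' }
  A → c *: FIRST = { 'c' }
P has only one production, so no FIRST/FIRST conflict is possible there.

All alternatives of each non-terminal have pairwise disjoint FIRST sets.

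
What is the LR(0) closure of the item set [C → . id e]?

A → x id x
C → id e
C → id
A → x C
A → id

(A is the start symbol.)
Start with: [C → . id e]
The dot precedes the terminal id, so nothing is added.

CLOSURE = { [C → . id e] }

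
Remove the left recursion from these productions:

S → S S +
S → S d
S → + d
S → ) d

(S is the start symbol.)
S → + d S'
S → ) d S'
S' → S + S'
S' → d S'
S' → ε

S is directly left-recursive. The standard transformation for
  A → A α₁ | ... | A α_m | β₁ | ... | β_n
is
  A  → β₁ A' | ... | β_n A'
  A' → α₁ A' | ... | α_m A' | ε

S → + d becomes S → + d S'
S → ) d becomes S → ) d S'
S → S S + becomes S' → S + S'
S → S d becomes S' → d S'
Add S' → ε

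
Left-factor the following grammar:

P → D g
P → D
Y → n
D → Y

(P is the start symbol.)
Left-factoring transforms A → αβ₁ | αβ₂ into A → αA' and A' → β₁ | β₂
(α is the longest common prefix among the alternatives). Repeat until
no nonterminal has two alternatives with a common prefix.

Round 1: P has alternatives sharing prefix 'D'. Introduce P': P → D P'
  Add: P' → g
  Add: P' → ε

No remaining common prefixes — done.

Resulting grammar:
P → D P'
P' → g
P' → ε
Y → n
D → Y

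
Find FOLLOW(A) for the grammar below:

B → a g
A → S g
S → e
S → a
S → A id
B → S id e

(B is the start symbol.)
In S → A id: A is followed by id, add FIRST(id) \ {ε} = { 'id' }

Taking the union: FOLLOW(A) = { 'id' }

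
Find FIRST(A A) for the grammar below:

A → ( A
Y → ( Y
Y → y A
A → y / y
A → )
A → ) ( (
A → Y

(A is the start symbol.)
{ '(', ')', 'y' }

FIRST sets of the non-terminals involved (from the grammar, by fixed-point iteration):
  FIRST(A) = { '(', ')', 'y' }

To compute FIRST(A A), process the symbols left to right:
Symbol A is a non-terminal. Add FIRST(A) \ {ε} = { '(', ')', 'y' }
A is not nullable (ε ∉ FIRST(A)), so stop here.
FIRST(A A) = { '(', ')', 'y' }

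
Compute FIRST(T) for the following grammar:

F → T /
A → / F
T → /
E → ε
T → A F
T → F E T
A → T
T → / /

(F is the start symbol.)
{ '/' }

FIRST sets of the other non-terminals involved (by the same procedure, iterated to a fixed point):
  FIRST(A) = { '/' }
  FIRST(F) = { '/' }

From T → /:
  - '/' is a terminal: add '/' and stop
From T → A F:
  - A is a non-terminal: add FIRST(A) \ {ε} = { '/' }
    A is not nullable, so stop
From T → F E T:
  - F is a non-terminal: add FIRST(F) \ {ε} = { '/' }
    F is not nullable, so stop
From T → / /:
  - '/' is a terminal: add '/' and stop

Collecting: FIRST(T) = { '/' }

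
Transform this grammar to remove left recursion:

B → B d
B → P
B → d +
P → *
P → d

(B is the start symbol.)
B → P B'
B → d + B'
B' → d B'
B' → ε
P → *
P → d

B is directly left-recursive. The standard transformation for
  A → A α₁ | ... | A α_m | β₁ | ... | β_n
is
  A  → β₁ A' | ... | β_n A'
  A' → α₁ A' | ... | α_m A' | ε

B → P becomes B → P B'
B → d + becomes B → d + B'
B → B d becomes B' → d B'
Add B' → ε

Productions for other non-terminals are unchanged:
  P → *
  P → d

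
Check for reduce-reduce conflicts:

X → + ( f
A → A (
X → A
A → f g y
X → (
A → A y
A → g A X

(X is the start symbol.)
Yes — I8: [A → A ( .] vs [X → ( .]

A reduce-reduce conflict occurs when an LR(0) state has two complete items [A → α .] and [B → β .] — both call for a reduction, and with no lookahead the parser cannot choose between them.

Augment with X' → X and build the canonical LR(0) collection (I0 = CLOSURE({[X' → . X]}), then GOTO on every symbol after a dot until no new states appear). It has 16 states:
  I0: { [A → . A (], [A → . A y], [A → . f g y], [A → . g A X], [X → . (], [X → . + ( f], [X → . A], [X' → . X] }  — shift
  I1: { [X → ( .] }  — reduce
  I2: { [X → + . ( f] }  — shift
  I3: { [A → A . (], [A → A . y], [X → A .] }  — shift, reduce
  I4: { [X' → X .] }  — accept
  I5: { [A → f . g y] }  — shift
  I6: { [A → . A (], [A → . A y], [A → . f g y], [A → . g A X], [A → g . A X] }  — shift
  I7: { [A → . A (], [A → . A y], [A → . f g y], [A → . g A X], [A → A . (], [A → A . y], [A → g A . X], [X → . (], [X → . + ( f], [X → . A] }  — shift
  I8: { [A → A ( .], [X → ( .] }  — 2 reduces
  I9: { [A → g A X .] }  — reduce
  I10: { [A → A y .] }  — reduce
  I11: { [A → f g . y] }  — shift
  I12: { [A → f g y .] }  — reduce
  I13: { [A → A ( .] }  — reduce
  I14: { [X → + ( . f] }  — shift
  I15: { [X → + ( f .] }  — reduce

I8 contains complete items [A → A ( .], [X → ( .] — reduce-reduce conflict.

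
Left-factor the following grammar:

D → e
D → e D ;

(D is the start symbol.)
Left-factoring transforms A → αβ₁ | αβ₂ into A → αA' and A' → β₁ | β₂
(α is the longest common prefix among the alternatives). Repeat until
no nonterminal has two alternatives with a common prefix.

Round 1: D has alternatives sharing prefix 'e'. Introduce D': D → e D'
  Add: D' → ε
  Add: D' → D ;

No remaining common prefixes — done.

Resulting grammar:
D → e D'
D' → ε
D' → D ;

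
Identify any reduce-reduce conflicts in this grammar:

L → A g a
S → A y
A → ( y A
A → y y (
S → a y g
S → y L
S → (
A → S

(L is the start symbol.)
A reduce-reduce conflict occurs when an LR(0) state has two complete items [A → α .] and [B → β .] — both call for a reduction, and with no lookahead the parser cannot choose between them.

Augment with L' → L and build the canonical LR(0) collection (I0 = CLOSURE({[L' → . L]}), then GOTO on every symbol after a dot until no new states appear). It has 17 states:
  I0: { [A → . ( y A], [A → . S], [A → . y y (], [L → . A g a], [L' → . L], [S → . (], [S → . A y], [S → . a y g], [S → . y L] }  — shift
  I1: { [A → ( . y A], [S → ( .] }  — shift, reduce
  I2: { [L → A . g a], [S → A . y] }  — shift
  I3: { [L' → L .] }  — accept
  I4: { [A → S .] }  — reduce
  I5: { [S → a . y g] }  — shift
  I6: { [A → . ( y A], [A → . S], [A → . y y (], [A → y . y (], [L → . A g a], [S → . (], [S → . A y], [S → . a y g], [S → . y L], [S → y . L] }  — shift
  I7: { [S → y L .] }  — reduce
  I8: { [A → . ( y A], [A → . S], [A → . y y (], [A → y . y (], [A → y y . (], [L → . A g a], [S → . (], [S → . A y], [S → . a y g], [S → . y L], [S → y . L] }  — shift
  I9: { [A → ( . y A], [A → y y ( .], [S → ( .] }  — shift, 2 reduces
  I10: { [A → ( y . A], [A → . ( y A], [A → . S], [A → . y y (], [S → . (], [S → . A y], [S → . a y g], [S → . y L] }  — shift
  I11: { [A → ( y A .], [S → A . y] }  — shift, reduce
  I12: { [S → A y .] }  — reduce
  I13: { [S → a y . g] }  — shift
  I14: { [S → a y g .] }  — reduce
  I15: { [L → A g . a] }  — shift
  I16: { [L → A g a .] }  — reduce

I9 contains complete items [A → y y ( .], [S → ( .] — reduce-reduce conflict.

Answer: Yes — I9: [A → y y ( .] vs [S → ( .]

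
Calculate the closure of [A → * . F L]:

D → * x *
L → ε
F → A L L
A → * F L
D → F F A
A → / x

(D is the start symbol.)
To compute CLOSURE, for each item [A → α.Bβ] where B is a non-terminal, add [B → .γ] for all productions B → γ; repeat for the newly added items until nothing changes.

Start with: [A → * . F L]
  [A → * . F L] has the dot before F: add [F → . A L L]
  [F → . A L L] has the dot before A: add [A → . * F L], [A → . / x]
No further items can be added.

CLOSURE = { [A → * . F L], [A → . * F L], [A → . / x], [F → . A L L] }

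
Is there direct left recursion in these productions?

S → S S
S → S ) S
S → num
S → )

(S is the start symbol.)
Yes, S is left-recursive

Direct left recursion occurs when N → N α for some non-terminal N (the right-hand side begins with the left-hand side itself).

S → S S: LEFT RECURSIVE (starts with S)
S → S ) S: LEFT RECURSIVE (starts with S)
S → num: starts with num
S → ): starts with ')'

The grammar has direct left recursion on: S.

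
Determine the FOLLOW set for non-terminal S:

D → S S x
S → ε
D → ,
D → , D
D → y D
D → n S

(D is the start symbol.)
To compute FOLLOW(S), find every occurrence of S on a right-hand side N → α S β: add FIRST(β) \ {ε}, and if β is empty or nullable also add FOLLOW(N). Iterate to a fixed point.

In D → S S x: S is followed by S x, add FIRST(S x) \ {ε} = { 'x' }
In D → S S x: S is followed by x, add FIRST(x) \ {ε} = { 'x' }
In D → n S: S is at the end, add FOLLOW(D)

The FOLLOW sets referred to above (computed the same way, to a fixed point):
  FOLLOW(D) = { $ }

Taking the union: FOLLOW(S) = { $, 'x' }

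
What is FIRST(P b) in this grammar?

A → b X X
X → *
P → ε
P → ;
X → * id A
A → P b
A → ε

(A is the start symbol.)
FIRST sets of the non-terminals involved (from the grammar, by fixed-point iteration):
  FIRST(P) = { ';', ε }

To compute FIRST(P b), process the symbols left to right:
Symbol P is a non-terminal. Add FIRST(P) \ {ε} = { ';' }
P is nullable (ε ∈ FIRST(P)), continue to the next symbol.
Symbol b is a terminal. Add 'b' and stop.
FIRST(P b) = { ';', 'b' }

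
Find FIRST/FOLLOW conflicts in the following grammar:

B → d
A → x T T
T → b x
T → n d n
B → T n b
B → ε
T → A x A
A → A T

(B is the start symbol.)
Nullable non-terminals: B.
FIRST sets used below: FIRST(T) = { 'b', 'n', 'x' }

B: nullable alternative(s) B → ε; FOLLOW(B) = { $ }
  B → d: FIRST \ {ε} = { 'd' } — disjoint from FOLLOW(B)
  B → T n b: FIRST \ {ε} = { 'b', 'n', 'x' } — disjoint from FOLLOW(B)
  B → ε: FIRST \ {ε} = { } — this is the only nullable alternative, skip

A, T have no nullable alternative, so no FIRST/FOLLOW check is needed there.

No FIRST/FOLLOW conflicts found.

Answer: No FIRST/FOLLOW conflicts.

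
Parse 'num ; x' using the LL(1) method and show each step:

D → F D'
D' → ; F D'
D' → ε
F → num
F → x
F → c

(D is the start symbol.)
Stack is shown with the top on the left.

Stack     Input      Action
---------------------------
D $       num ; x $  output D → F D'
F D' $    num ; x $  output F → num
num D' $  num ; x $  match 'num'
D' $      ; x $      output D' → ; F D'
; F D' $  ; x $      match ';'
F D' $    x $        output F → x
x D' $    x $        match 'x'
D' $      $          output D' → ε
$         $          accept

The string is accepted.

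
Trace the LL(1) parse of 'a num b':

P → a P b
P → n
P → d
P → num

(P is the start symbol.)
LL(1) parsing maintains a stack (initially the start symbol over $) and the input. At each step: if the stack top is a terminal, match it against the current input token; if it is a non-terminal N, replace it with the RHS of M[N, lookahead] (the unique production whose predict set contains the lookahead).

Stack is shown with the top on the left.

Stack    Input      Action
--------------------------
P $      a num b $  output P → a P b
a P b $  a num b $  match 'a'
P b $    num b $    output P → num
num b $  num b $    match 'num'
b $      b $        match 'b'
$        $          accept

The string is accepted.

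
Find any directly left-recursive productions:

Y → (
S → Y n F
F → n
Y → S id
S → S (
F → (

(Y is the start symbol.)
Yes, S is left-recursive

Direct left recursion occurs when N → N α for some non-terminal N (the right-hand side begins with the left-hand side itself).

Y → (: starts with '('
S → Y n F: starts with Y
F → n: starts with n
Y → S id: starts with S
S → S (: LEFT RECURSIVE (starts with S)
F → (: starts with '('

The grammar has direct left recursion on: S.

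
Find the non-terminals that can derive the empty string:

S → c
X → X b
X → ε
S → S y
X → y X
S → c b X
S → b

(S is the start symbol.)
ε-productions: X → ε
So X is immediately nullable.
No further non-terminal can be added: every production for the remaining non-terminals contains a terminal or a non-nullable non-terminal.
Nullable = { 'X' }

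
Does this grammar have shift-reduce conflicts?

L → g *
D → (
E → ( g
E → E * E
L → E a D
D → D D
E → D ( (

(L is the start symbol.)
Yes — I1: [D → ( .] vs [E → ( . g]; I10: [L → E a D .] vs [D → . (]; I11: [D → D D .] vs [D → . (]; I12: [E → E * E .] vs [E → E . * E]; I13: [D → ( .] vs [E → D ( . (]

A shift-reduce conflict occurs when an LR(0) state has both:
  - a complete (reduce) item [A → α .] (dot at the end), and
  - a shift item [B → β . c γ] (dot before a terminal).

Augment with L' → L and build the canonical LR(0) collection (I0 = CLOSURE({[L' → . L]}), then GOTO on every symbol after a dot until no new states appear). It has 16 states:
  I0: { [D → . (], [D → . D D], [E → . ( g], [E → . D ( (], [E → . E * E], [L → . E a D], [L → . g *], [L' → . L] }  — shift
  I1: { [D → ( .], [E → ( . g] }  — shift, reduce
  I2: { [D → . (], [D → . D D], [D → D . D], [E → D . ( (] }  — shift
  I3: { [E → E . * E], [L → E . a D] }  — shift
  I4: { [L' → L .] }  — accept
  I5: { [L → g . *] }  — shift
  I6: { [L → g * .] }  — reduce
  I7: { [D → . (], [D → . D D], [E → . ( g], [E → . D ( (], [E → . E * E], [E → E * . E] }  — shift
  I8: { [D → . (], [D → . D D], [L → E a . D] }  — shift
  I9: { [D → ( .] }  — reduce
  I10: { [D → . (], [D → . D D], [D → D . D], [L → E a D .] }  — shift, reduce
  I11: { [D → . (], [D → . D D], [D → D . D], [D → D D .] }  — shift, reduce
  I12: { [E → E * E .], [E → E . * E] }  — shift, reduce
  I13: { [D → ( .], [E → D ( . (] }  — shift, reduce
  I14: { [E → D ( ( .] }  — reduce
  I15: { [E → ( g .] }  — reduce

I1 contains reduce item [D → ( .] and shift item [E → ( . g] — shift-reduce conflict.
I10 contains reduce item [L → E a D .] and shift item [D → . (] — shift-reduce conflict.
I11 contains reduce item [D → D D .] and shift item [D → . (] — shift-reduce conflict.
I12 contains reduce item [E → E * E .] and shift item [E → E . * E] — shift-reduce conflict.
I13 contains reduce item [D → ( .] and shift item [E → D ( . (] — shift-reduce conflict.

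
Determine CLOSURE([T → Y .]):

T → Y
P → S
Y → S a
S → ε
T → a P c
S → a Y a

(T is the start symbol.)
To compute CLOSURE, for each item [A → α.Bβ] where B is a non-terminal, add [B → .γ] for all productions B → γ; repeat for the newly added items until nothing changes.

Start with: [T → Y .]
The dot is at the end, so nothing is added.

CLOSURE = { [T → Y .] }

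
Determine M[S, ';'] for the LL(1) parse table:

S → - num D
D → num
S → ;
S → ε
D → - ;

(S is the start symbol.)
S → ;

To find M[S, ';'], we find productions for S where ';' is in the predict set (PREDICT(N → α) = (FIRST(α) \ {ε}) ∪ (FOLLOW(N) if α ⇒* ε)).

Relevant sets:
  FOLLOW(S) = { $ }

S → - num D: PREDICT = { '-' }
S → ;: PREDICT = { ';' }
  ';' is in predict set, so this production goes in M[S, ';']
S → ε: PREDICT = { $ }

M[S, ';'] = S → ;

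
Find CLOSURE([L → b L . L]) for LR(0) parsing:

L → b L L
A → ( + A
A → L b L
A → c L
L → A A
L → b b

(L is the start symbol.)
Start with: [L → b L . L]
  [L → b L . L] has the dot before L: add [L → . b L L], [L → . A A], [L → . b b]
  [L → . A A] has the dot before A: add [A → . ( + A], [A → . L b L], [A → . c L]
No further items can be added.

CLOSURE = { [A → . ( + A], [A → . L b L], [A → . c L], [L → . A A], [L → . b L L], [L → . b b], [L → b L . L] }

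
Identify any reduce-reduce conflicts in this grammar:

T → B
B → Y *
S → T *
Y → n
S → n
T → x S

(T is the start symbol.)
A reduce-reduce conflict occurs when an LR(0) state has two complete items [A → α .] and [B → β .] — both call for a reduction, and with no lookahead the parser cannot choose between them.

Augment with T' → T and build the canonical LR(0) collection (I0 = CLOSURE({[T' → . T]}), then GOTO on every symbol after a dot until no new states appear). It has 11 states:
  I0: { [B → . Y *], [T → . B], [T → . x S], [T' → . T], [Y → . n] }  — shift
  I1: { [T → B .] }  — reduce
  I2: { [T' → T .] }  — accept
  I3: { [B → Y . *] }  — shift
  I4: { [Y → n .] }  — reduce
  I5: { [B → . Y *], [S → . T *], [S → . n], [T → . B], [T → . x S], [T → x . S], [Y → . n] }  — shift
  I6: { [T → x S .] }  — reduce
  I7: { [S → T . *] }  — shift
  I8: { [S → n .], [Y → n .] }  — 2 reduces
  I9: { [S → T * .] }  — reduce
  I10: { [B → Y * .] }  — reduce

I8 contains complete items [S → n .], [Y → n .] — reduce-reduce conflict.

Answer: Yes — I8: [S → n .] vs [Y → n .]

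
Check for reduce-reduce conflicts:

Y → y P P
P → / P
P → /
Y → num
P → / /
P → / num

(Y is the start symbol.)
Yes — I7: [P → / .] vs [P → / / .]

A reduce-reduce conflict occurs when an LR(0) state has two complete items [A → α .] and [B → β .] — both call for a reduction, and with no lookahead the parser cannot choose between them.

Augment with Y' → Y and build the canonical LR(0) collection (I0 = CLOSURE({[Y' → . Y]}), then GOTO on every symbol after a dot until no new states appear). It has 10 states:
  I0: { [Y → . num], [Y → . y P P], [Y' → . Y] }  — shift
  I1: { [Y' → Y .] }  — accept
  I2: { [Y → num .] }  — reduce
  I3: { [P → . / /], [P → . / P], [P → . / num], [P → . /], [Y → y . P P] }  — shift
  I4: { [P → . / /], [P → . / P], [P → . / num], [P → . /], [P → / . /], [P → / . P], [P → / . num], [P → / .] }  — shift, reduce
  I5: { [P → . / /], [P → . / P], [P → . / num], [P → . /], [Y → y P . P] }  — shift
  I6: { [Y → y P P .] }  — reduce
  I7: { [P → . / /], [P → . / P], [P → . / num], [P → . /], [P → / . /], [P → / . P], [P → / . num], [P → / .], [P → / / .] }  — shift, 2 reduces
  I8: { [P → / P .] }  — reduce
  I9: { [P → / num .] }  — reduce

I7 contains complete items [P → / .], [P → / / .] — reduce-reduce conflict.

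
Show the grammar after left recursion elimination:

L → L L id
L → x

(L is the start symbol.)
L is directly left-recursive. The standard transformation for
  A → A α₁ | ... | A α_m | β₁ | ... | β_n
is
  A  → β₁ A' | ... | β_n A'
  A' → α₁ A' | ... | α_m A' | ε

L → x becomes L → x L'
L → L L id becomes L' → L id L'
Add L' → ε

Resulting grammar:
L → x L'
L' → L id L'
L' → ε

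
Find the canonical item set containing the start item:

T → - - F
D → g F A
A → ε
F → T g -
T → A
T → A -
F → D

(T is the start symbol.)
First, augment the grammar with T' → T
I₀ = CLOSURE({ [T' → . T] }):
  [T' → . T] has the dot before T: add [T → . - - F], [T → . A], [T → . A -]
  [T → . A] has the dot before A: add [A → .]
No further items can be added.

I₀ = { [A → .], [T → . - - F], [T → . A -], [T → . A], [T' → . T] }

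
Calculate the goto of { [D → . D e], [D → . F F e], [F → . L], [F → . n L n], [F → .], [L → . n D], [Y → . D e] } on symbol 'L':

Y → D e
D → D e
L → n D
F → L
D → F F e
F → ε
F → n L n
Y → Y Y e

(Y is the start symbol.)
GOTO(I, 'L') = CLOSURE({ [A → αX.β] : [A → α.Xβ] ∈ I, X = 'L' })

Items with dot before 'L', with the dot advanced:
  [F → . L] → [F → L .]
Closure adds nothing (no advanced item has the dot before a non-terminal).

GOTO = { [F → L .] }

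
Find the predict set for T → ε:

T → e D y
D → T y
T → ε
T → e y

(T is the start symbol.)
PREDICT(T → ε) = (FIRST(RHS) \ {ε}) ∪ (FOLLOW(T) if ε ∈ FIRST(RHS), i.e. RHS ⇒* ε)
The right-hand side is ε (FIRST(ε) = { ε }), so the predict set is FOLLOW(T) = { $, 'y' }
PREDICT(T → ε) = { $, 'y' }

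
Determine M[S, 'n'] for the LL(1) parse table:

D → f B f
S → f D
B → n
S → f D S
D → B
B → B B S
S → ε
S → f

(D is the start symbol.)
To find M[S, 'n'], we find productions for S where 'n' is in the predict set (PREDICT(N → α) = (FIRST(α) \ {ε}) ∪ (FOLLOW(N) if α ⇒* ε)).

Relevant sets:
  FOLLOW(S) = { $, 'f', 'n' }

S → f D: PREDICT = { 'f' }
S → f D S: PREDICT = { 'f' }
S → ε: PREDICT = { $, 'f', 'n' }
  'n' is in predict set, so this production goes in M[S, 'n']
S → f: PREDICT = { 'f' }

M[S, 'n'] = S → ε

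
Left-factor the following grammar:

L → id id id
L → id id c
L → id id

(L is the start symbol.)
Left-factoring transforms A → αβ₁ | αβ₂ into A → αA' and A' → β₁ | β₂
(α is the longest common prefix among the alternatives). Repeat until
no nonterminal has two alternatives with a common prefix.

Round 1: L has alternatives sharing prefix 'id id'. Introduce L': L → id id L'
  Add: L' → id
  Add: L' → c
  Add: L' → ε

No remaining common prefixes — done.

Resulting grammar:
L → id id L'
L' → id
L' → c
L' → ε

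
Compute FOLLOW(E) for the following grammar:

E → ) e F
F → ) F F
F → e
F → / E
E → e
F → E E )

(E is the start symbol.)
{ $, ')', '/', 'e' }

E is the start symbol, so $ ∈ FOLLOW(E).
In F → / E: E is at the end, add FOLLOW(F)
In F → E E ): E is followed by E ')', add FIRST(E ')') \ {ε} = { ')', 'e' }
In F → E E ): E is followed by ')', add FIRST(')') \ {ε} = { ')' }

The FOLLOW sets referred to above (computed the same way, to a fixed point):
  FOLLOW(F) = { $, ')', '/', 'e' }

Taking the union: FOLLOW(E) = { $, ')', '/', 'e' }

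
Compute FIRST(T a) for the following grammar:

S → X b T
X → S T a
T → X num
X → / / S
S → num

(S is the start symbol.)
FIRST sets of the non-terminals involved (from the grammar, by fixed-point iteration):
  FIRST(T) = { '/', 'num' }

To compute FIRST(T a), process the symbols left to right:
Symbol T is a non-terminal. Add FIRST(T) \ {ε} = { '/', 'num' }
T is not nullable (ε ∉ FIRST(T)), so stop here.
FIRST(T a) = { '/', 'num' }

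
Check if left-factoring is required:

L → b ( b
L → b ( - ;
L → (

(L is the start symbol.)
Yes, L has productions with common prefix 'b ('

Left-factoring is needed when two productions for the same non-terminal
share a common prefix on the right-hand side.

Productions for L:
  L → b ( b
  L → b ( - ;
  L → (

Found common prefix 'b (' in productions for L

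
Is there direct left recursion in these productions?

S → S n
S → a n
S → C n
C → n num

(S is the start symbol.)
Direct left recursion occurs when N → N α for some non-terminal N (the right-hand side begins with the left-hand side itself).

S → S n: LEFT RECURSIVE (starts with S)
S → a n: starts with a
S → C n: starts with C
C → n num: starts with n

The grammar has direct left recursion on: S.

Answer: Yes, S is left-recursive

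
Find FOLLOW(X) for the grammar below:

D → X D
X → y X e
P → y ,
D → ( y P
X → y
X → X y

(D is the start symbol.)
{ '(', 'e', 'y' }

To compute FOLLOW(X), find every occurrence of X on a right-hand side N → α X β: add FIRST(β) \ {ε}, and if β is empty or nullable also add FOLLOW(N). Iterate to a fixed point.

In D → X D: X is followed by D, add FIRST(D) \ {ε} = { '(', 'y' }
In X → y X e: X is followed by e, add FIRST(e) \ {ε} = { 'e' }
In X → X y: X is followed by y, add FIRST(y) \ {ε} = { 'y' }

Taking the union: FOLLOW(X) = { '(', 'e', 'y' }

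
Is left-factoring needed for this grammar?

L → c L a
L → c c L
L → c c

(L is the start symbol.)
Yes, L has productions with common prefix 'c'

Left-factoring is needed when two productions for the same non-terminal
share a common prefix on the right-hand side.

Productions for L:
  L → c L a
  L → c c L
  L → c c

Found common prefix 'c' in productions for L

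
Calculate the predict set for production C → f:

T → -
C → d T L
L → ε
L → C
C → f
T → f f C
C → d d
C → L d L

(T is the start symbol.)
{ 'f' }

PREDICT(C → f) = (FIRST(RHS) \ {ε}) ∪ (FOLLOW(C) if ε ∈ FIRST(RHS), i.e. RHS ⇒* ε)
FIRST(f) = { 'f' }
ε ∉ FIRST(f), so FOLLOW(C) is not added.
PREDICT(C → f) = { 'f' }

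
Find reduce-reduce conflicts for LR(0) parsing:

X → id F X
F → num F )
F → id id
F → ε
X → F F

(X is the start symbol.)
Augment with X' → X and build the canonical LR(0) collection (I0 = CLOSURE({[X' → . X]}), then GOTO on every symbol after a dot until no new states appear). It has 13 states:
  I0: { [F → . id id], [F → . num F )], [F → .], [X → . F F], [X → . id F X], [X' → . X] }  — shift, reduce
  I1: { [F → . id id], [F → . num F )], [F → .], [X → F . F] }  — shift, reduce
  I2: { [X' → X .] }  — accept
  I3: { [F → . id id], [F → . num F )], [F → .], [F → id . id], [X → id . F X] }  — shift, reduce
  I4: { [F → . id id], [F → . num F )], [F → .], [F → num . F )] }  — shift, reduce
  I5: { [F → num F . )] }  — shift
  I6: { [F → id . id] }  — shift
  I7: { [F → id id .] }  — reduce
  I8: { [F → num F ) .] }  — reduce
  I9: { [F → . id id], [F → . num F )], [F → .], [X → . F F], [X → . id F X], [X → id F . X] }  — shift, reduce
  I10: { [F → id . id], [F → id id .] }  — shift, reduce
  I11: { [X → id F X .] }  — reduce
  I12: { [X → F F .] }  — reduce

No state contains more than one complete item.

Answer: No reduce-reduce conflicts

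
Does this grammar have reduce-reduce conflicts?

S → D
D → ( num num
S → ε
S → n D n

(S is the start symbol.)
No reduce-reduce conflicts

A reduce-reduce conflict occurs when an LR(0) state has two complete items [A → α .] and [B → β .] — both call for a reduction, and with no lookahead the parser cannot choose between them.

Augment with S' → S and build the canonical LR(0) collection (I0 = CLOSURE({[S' → . S]}), then GOTO on every symbol after a dot until no new states appear). It has 9 states:
  I0: { [D → . ( num num], [S → . D], [S → . n D n], [S → .], [S' → . S] }  — shift, reduce
  I1: { [D → ( . num num] }  — shift
  I2: { [S → D .] }  — reduce
  I3: { [S' → S .] }  — accept
  I4: { [D → . ( num num], [S → n . D n] }  — shift
  I5: { [S → n D . n] }  — shift
  I6: { [S → n D n .] }  — reduce
  I7: { [D → ( num . num] }  — shift
  I8: { [D → ( num num .] }  — reduce

No state contains more than one complete item.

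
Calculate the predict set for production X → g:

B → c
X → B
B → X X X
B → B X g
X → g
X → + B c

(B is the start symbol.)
{ 'g' }

PREDICT(X → g) = (FIRST(RHS) \ {ε}) ∪ (FOLLOW(X) if ε ∈ FIRST(RHS), i.e. RHS ⇒* ε)
FIRST(g) = { 'g' }
ε ∉ FIRST(g), so FOLLOW(X) is not added.
PREDICT(X → g) = { 'g' }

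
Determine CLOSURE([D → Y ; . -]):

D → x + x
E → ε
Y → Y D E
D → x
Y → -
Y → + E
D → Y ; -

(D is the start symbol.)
Start with: [D → Y ; . -]
The dot precedes the terminal '-', so nothing is added.

CLOSURE = { [D → Y ; . -] }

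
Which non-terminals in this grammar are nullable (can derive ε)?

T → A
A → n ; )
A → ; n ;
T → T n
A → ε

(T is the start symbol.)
{ 'A', 'T' }

A non-terminal is nullable if it can derive ε (the empty string): either it has an ε-production, or it has a production whose right-hand side consists entirely of nullable non-terminals.

ε-productions: A → ε
So A is immediately nullable.
T → A: every symbol on the right is nullable, so T is nullable too.
Every non-terminal is now nullable.
Nullable = { 'A', 'T' }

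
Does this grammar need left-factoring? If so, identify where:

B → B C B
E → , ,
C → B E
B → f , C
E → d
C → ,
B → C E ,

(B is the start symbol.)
No, left-factoring is not needed

Left-factoring is needed when two productions for the same non-terminal
share a common prefix on the right-hand side.

Productions for B:
  B → B C B
  B → f , C
  B → C E ,
Productions for E:
  E → , ,
  E → d
Productions for C:
  C → B E
  C → ,

No common prefixes found.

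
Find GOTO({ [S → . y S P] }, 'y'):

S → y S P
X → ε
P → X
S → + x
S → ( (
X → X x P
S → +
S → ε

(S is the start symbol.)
{ [S → . ( (], [S → . + x], [S → . +], [S → . y S P], [S → .], [S → y . S P] }

GOTO(I, 'y') = CLOSURE({ [A → αX.β] : [A → α.Xβ] ∈ I, X = 'y' })

Items with dot before 'y', with the dot advanced:
  [S → . y S P] → [S → y . S P]
Closure of the advanced items:
  [S → y . S P] has the dot before S: add [S → . y S P], [S → . + x], [S → . ( (], [S → . +], [S → .]

GOTO = { [S → . ( (], [S → . + x], [S → . +], [S → . y S P], [S → .], [S → y . S P] }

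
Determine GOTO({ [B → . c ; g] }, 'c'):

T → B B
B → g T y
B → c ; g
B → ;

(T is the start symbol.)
{ [B → c . ; g] }

GOTO(I, 'c') = CLOSURE({ [A → αX.β] : [A → α.Xβ] ∈ I, X = 'c' })

Items with dot before 'c', with the dot advanced:
  [B → . c ; g] → [B → c . ; g]
Closure adds nothing (no advanced item has the dot before a non-terminal).

GOTO = { [B → c . ; g] }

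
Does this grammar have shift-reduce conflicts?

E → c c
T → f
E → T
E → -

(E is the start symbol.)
A shift-reduce conflict occurs when an LR(0) state has both:
  - a complete (reduce) item [A → α .] (dot at the end), and
  - a shift item [B → β . c γ] (dot before a terminal).

Augment with E' → E and build the canonical LR(0) collection (I0 = CLOSURE({[E' → . E]}), then GOTO on every symbol after a dot until no new states appear). It has 7 states:
  I0: { [E → . -], [E → . T], [E → . c c], [E' → . E], [T → . f] }  — shift
  I1: { [E → - .] }  — reduce
  I2: { [E' → E .] }  — accept
  I3: { [E → T .] }  — reduce
  I4: { [E → c . c] }  — shift
  I5: { [T → f .] }  — reduce
  I6: { [E → c c .] }  — reduce

No state contains both a complete item and a shift item.

Answer: No shift-reduce conflicts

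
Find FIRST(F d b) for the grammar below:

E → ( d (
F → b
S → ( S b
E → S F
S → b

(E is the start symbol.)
{ 'b' }

FIRST sets of the non-terminals involved (from the grammar, by fixed-point iteration):
  FIRST(F) = { 'b' }

To compute FIRST(F d b), process the symbols left to right:
Symbol F is a non-terminal. Add FIRST(F) \ {ε} = { 'b' }
F is not nullable (ε ∉ FIRST(F)), so stop here.
FIRST(F d b) = { 'b' }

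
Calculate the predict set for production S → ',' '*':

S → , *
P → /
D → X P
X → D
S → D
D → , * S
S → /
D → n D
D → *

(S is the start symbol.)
{ ',' }

PREDICT(S → ',' '*') = (FIRST(RHS) \ {ε}) ∪ (FOLLOW(S) if ε ∈ FIRST(RHS), i.e. RHS ⇒* ε)
FIRST(',' '*') = { ',' }
ε ∉ FIRST(',' '*'), so FOLLOW(S) is not added.
PREDICT(S → ',' '*') = { ',' }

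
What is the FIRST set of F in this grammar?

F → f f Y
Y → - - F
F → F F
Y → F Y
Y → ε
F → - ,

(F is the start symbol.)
To compute FIRST(F), examine every production with F on the left-hand side, reading each right-hand side left to right until a non-nullable symbol is reached.

From F → f f Y:
  - f is a terminal: add 'f' and stop
From F → F F:
  - F is the symbol being defined: contributes nothing new
    F is not nullable, so stop
From F → - ,:
  - '-' is a terminal: add '-' and stop

Collecting: FIRST(F) = { '-', 'f' }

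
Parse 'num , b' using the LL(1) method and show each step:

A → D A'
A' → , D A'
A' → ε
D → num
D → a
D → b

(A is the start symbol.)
LL(1) parsing maintains a stack (initially the start symbol over $) and the input. At each step: if the stack top is a terminal, match it against the current input token; if it is a non-terminal N, replace it with the RHS of M[N, lookahead] (the unique production whose predict set contains the lookahead).

Stack is shown with the top on the left.

Stack     Input      Action
---------------------------
A $       num , b $  output A → D A'
D A' $    num , b $  output D → num
num A' $  num , b $  match 'num'
A' $      , b $      output A' → , D A'
, D A' $  , b $      match ','
D A' $    b $        output D → b
b A' $    b $        match 'b'
A' $      $          output A' → ε
$         $          accept

The string is accepted.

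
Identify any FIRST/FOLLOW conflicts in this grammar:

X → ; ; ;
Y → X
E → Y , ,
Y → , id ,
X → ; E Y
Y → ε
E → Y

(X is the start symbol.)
Yes. Y → X with FOLLOW(Y) on { ';' }; Y → ',' id ',' with FOLLOW(Y) on { ',' }; E → Y ',' ',' with FOLLOW(E) on { ',', ';' }

A FIRST/FOLLOW conflict occurs when a non-terminal N has a nullable alternative N → β (β ⇒* ε) and another alternative N → α with FIRST(α) ∩ FOLLOW(N) ≠ ∅: on such a lookahead the parser cannot decide between expanding α and letting N vanish via β.

Nullable non-terminals: E, Y.
FIRST sets used below: FIRST(Y) = { ',', ';', ε }, FIRST(X) = { ';' }

E: nullable alternative(s) E → Y; FOLLOW(E) = { $, ',', ';' }
  E → Y , ,: FIRST \ {ε} = { ',', ';' } — overlaps FOLLOW(E) on { ',', ';' }: CONFLICT
  E → Y: FIRST \ {ε} = { ',', ';' } — this is the only nullable alternative, skip

Y: nullable alternative(s) Y → ε; FOLLOW(Y) = { $, ',', ';' }
  Y → X: FIRST \ {ε} = { ';' } — overlaps FOLLOW(Y) on { ';' }: CONFLICT
  Y → , id ,: FIRST \ {ε} = { ',' } — overlaps FOLLOW(Y) on { ',' }: CONFLICT
  Y → ε: FIRST \ {ε} = { } — this is the only nullable alternative, skip

X has no nullable alternative, so no FIRST/FOLLOW check is needed there.

So the grammar has 3 FIRST/FOLLOW conflicts (marked CONFLICT above).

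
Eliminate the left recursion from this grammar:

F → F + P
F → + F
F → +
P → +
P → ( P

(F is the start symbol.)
F is directly left-recursive. The standard transformation for
  A → A α₁ | ... | A α_m | β₁ | ... | β_n
is
  A  → β₁ A' | ... | β_n A'
  A' → α₁ A' | ... | α_m A' | ε

F → + F becomes F → + F F'
F → + becomes F → + F'
F → F + P becomes F' → + P F'
Add F' → ε

Productions for other non-terminals are unchanged:
  P → +
  P → ( P

Resulting grammar:
F → + F F'
F → + F'
F' → + P F'
F' → ε
P → +
P → ( P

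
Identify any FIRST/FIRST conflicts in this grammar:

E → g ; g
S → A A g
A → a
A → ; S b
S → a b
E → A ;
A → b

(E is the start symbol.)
Yes. S → A A g / S → a b on { 'a' }

A FIRST/FIRST conflict occurs when two productions N → α and N → β for the same non-terminal have FIRST(α) ∩ FIRST(β) ≠ ∅ (with ε ∈ FIRST of a nullable right-hand side, so two nullable alternatives also conflict).

FIRST sets of the non-terminals at (or reachable through a nullable prefix from) the front of some alternative:
  FIRST(A) = { ';', 'a', 'b' }

Productions for E:
  E → g ; g: FIRST = { 'g' }
  E → A ;: FIRST = { ';', 'a', 'b' }
Productions for S:
  S → A A g: FIRST = { ';', 'a', 'b' }
  S → a b: FIRST = { 'a' }
Productions for A:
  A → a: FIRST = { 'a' }
  A → ; S b: FIRST = { ';' }
  A → b: FIRST = { 'b' }

Conflict for S: S → A A g and S → a b
  Overlap: { 'a' }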